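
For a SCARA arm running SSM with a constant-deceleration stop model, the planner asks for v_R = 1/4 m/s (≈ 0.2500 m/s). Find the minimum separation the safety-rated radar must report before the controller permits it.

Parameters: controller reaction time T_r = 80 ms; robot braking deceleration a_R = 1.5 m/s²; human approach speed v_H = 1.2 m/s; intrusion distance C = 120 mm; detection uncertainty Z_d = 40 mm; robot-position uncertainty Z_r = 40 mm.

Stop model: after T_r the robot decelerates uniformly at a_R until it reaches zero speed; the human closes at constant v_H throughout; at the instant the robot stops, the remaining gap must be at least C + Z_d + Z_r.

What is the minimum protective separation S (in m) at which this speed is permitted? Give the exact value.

S_min = 3221/6000 m = 0.5368 m

stop time T_s = (1/4)/(3/2) = 0.1667 s
reaction-phase robot travel = 0.2500·0.0800 = 0.0200 m
robot under decel: 0.2500²/(2·1.5000) = 0.0208 m
person approaches 1.2000·(0.0800+0.1667) = 0.2960 m
residual clearance needed = 0.1200+0.0400+0.0400 = 0.2000 m
S_min ≈ 0.0200+0.0208+0.2960+0.2000  ⇒  S_min = 3221/6000 m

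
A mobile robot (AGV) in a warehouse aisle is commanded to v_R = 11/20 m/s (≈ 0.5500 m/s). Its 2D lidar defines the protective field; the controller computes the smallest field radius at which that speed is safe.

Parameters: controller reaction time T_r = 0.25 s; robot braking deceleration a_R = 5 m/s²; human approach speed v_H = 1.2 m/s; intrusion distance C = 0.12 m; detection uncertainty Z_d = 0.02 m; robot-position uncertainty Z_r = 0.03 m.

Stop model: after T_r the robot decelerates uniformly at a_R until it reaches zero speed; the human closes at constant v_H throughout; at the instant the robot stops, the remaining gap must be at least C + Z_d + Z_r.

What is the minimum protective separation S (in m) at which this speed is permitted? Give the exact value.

S_min = 3079/4000 m = 0.7698 m

stop time T_s = (11/20)/5 = 0.1100 s
robot in T_r: 0.5500·0.2500 = 0.1375 m
robot covers 0.5500·0.1100 − ½·5.0000·0.1100² = 0.0302 m while stopping
human over T_r+T_s: 1.2000·(0.2500+0.1100) = 0.4320 m
margins: 0.1200+0.0200+0.0300 = 0.1700 m
S_min ≈ 0.1375+0.0302+0.4320+0.1700  ⇒  S_min = 3079/4000 m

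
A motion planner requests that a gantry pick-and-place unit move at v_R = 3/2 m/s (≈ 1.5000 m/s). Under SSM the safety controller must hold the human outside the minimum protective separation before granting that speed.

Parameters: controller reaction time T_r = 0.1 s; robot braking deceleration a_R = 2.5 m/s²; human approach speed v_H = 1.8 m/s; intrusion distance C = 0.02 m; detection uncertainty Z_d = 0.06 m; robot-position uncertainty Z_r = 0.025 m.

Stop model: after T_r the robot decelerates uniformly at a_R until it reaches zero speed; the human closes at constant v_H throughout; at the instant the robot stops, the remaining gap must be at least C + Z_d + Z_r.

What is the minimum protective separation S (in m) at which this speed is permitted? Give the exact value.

S_min = 393/200 m = 1.9650 m

braking lasts T_s = (3/2)/(5/2) = 0.6000 s
robot covers v_R·T_r = 1.5000·0.1000 = 0.1500 m before braking
braking distance = 1.5000²/(2·2.5000) = 0.4500 m
human closes 1.8000·0.7000 = 1.2600 m
residual clearance needed = 0.0200+0.0600+0.0250 = 0.1050 m
S_min ≈ 0.1500+0.4500+1.2600+0.1050  ⇒  S_min = 393/200 m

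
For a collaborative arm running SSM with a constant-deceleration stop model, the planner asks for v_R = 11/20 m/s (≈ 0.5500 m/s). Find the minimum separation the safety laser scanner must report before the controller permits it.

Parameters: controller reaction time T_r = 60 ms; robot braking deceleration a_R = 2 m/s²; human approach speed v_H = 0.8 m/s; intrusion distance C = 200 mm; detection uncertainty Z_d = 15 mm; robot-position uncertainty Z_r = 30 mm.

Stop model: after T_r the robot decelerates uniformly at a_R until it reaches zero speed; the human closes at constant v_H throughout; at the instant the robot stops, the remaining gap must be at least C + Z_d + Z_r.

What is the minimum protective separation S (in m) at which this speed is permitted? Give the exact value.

T_s = v_R/a_R = (11/20)/2 = 0.2750 s
reaction-phase robot travel = 0.5500·0.0600 = 0.0330 m
robot covers 0.5500·0.2750 − ½·2.0000·0.2750² = 0.0756 m while stopping
person approaches 0.8000·(0.0600+0.2750) = 0.2680 m
margins: 0.2000+0.0150+0.0300 = 0.2450 m
S_min ≈ 0.0330+0.0756+0.2680+0.2450  ⇒  S_min = 4973/8000 m

S_min = 4973/8000 m = 0.6216 m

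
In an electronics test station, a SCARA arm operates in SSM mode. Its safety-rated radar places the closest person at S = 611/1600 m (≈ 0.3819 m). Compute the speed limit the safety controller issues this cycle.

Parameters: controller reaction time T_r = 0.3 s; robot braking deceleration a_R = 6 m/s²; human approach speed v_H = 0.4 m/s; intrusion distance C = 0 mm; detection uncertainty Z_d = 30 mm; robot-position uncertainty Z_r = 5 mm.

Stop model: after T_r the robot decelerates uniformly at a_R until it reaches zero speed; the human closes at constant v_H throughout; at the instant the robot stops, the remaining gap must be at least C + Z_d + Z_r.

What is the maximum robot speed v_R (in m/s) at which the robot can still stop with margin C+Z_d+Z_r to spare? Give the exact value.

at the boundary: (1/12)·v² + (11/30)·v + (-363/1600) = 0
  disc = (11/30)² − 4·(1/12)·(-363/1600) = 121/576 ; √disc = 11/24
  v_R = (−(11/30) + 11/24) / (2·(1/12)) = 11/20 m/s
check:
braking lasts T_s = (11/20)/6 = 0.0917 s
robot in T_r: 0.5500·0.3000 = 0.1650 m
braking distance = 0.5500²/(2·6.0000) = 0.0252 m
human closes 0.4000·0.3917 = 0.1567 m
C+Z_d+Z_r = 0.0000+0.0300+0.0050 = 0.0350 m
sum ≈ 0.1650+0.0252+0.1567+0.0350 ≈ 0.3819 m = S ✓

v_R_max = 11/20 m/s = 0.5500 m/s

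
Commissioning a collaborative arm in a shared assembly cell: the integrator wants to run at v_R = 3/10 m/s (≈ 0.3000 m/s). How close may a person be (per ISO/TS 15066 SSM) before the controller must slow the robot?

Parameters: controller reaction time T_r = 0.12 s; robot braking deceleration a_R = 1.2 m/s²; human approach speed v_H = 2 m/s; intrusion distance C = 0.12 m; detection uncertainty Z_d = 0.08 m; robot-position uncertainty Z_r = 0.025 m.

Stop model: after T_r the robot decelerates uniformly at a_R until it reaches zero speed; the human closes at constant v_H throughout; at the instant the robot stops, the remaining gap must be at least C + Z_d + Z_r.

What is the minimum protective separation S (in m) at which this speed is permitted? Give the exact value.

braking lasts T_s = (3/10)/(6/5) = 0.2500 s
reaction-phase robot travel = 0.3000·0.1200 = 0.0360 m
robot covers 0.3000·0.2500 − ½·1.2000·0.2500² = 0.0375 m while stopping
human closes 2.0000·0.3700 = 0.7400 m
margins: 0.1200+0.0800+0.0250 = 0.2250 m
S_min ≈ 0.0360+0.0375+0.7400+0.2250  ⇒  S_min = 2077/2000 m

S_min = 2077/2000 m = 1.0385 m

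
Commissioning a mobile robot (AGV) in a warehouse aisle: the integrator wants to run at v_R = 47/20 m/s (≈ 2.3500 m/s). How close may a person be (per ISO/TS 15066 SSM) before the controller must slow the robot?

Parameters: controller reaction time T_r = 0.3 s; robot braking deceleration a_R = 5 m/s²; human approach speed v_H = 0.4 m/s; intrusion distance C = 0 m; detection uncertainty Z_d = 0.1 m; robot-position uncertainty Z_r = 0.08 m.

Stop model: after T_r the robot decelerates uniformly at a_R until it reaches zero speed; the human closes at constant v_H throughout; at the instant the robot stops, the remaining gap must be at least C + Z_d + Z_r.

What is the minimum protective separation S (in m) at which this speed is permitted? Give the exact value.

S_min = 6981/4000 m = 1.7452 m

T_s = v_R/a_R = (47/20)/5 = 0.4700 s
robot covers v_R·T_r = 2.3500·0.3000 = 0.7050 m before braking
braking distance = 2.3500²/(2·5.0000) = 0.5523 m
human closes 0.4000·0.7700 = 0.3080 m
C+Z_d+Z_r = 0.0000+0.1000+0.0800 = 0.1800 m
S_min ≈ 0.7050+0.5523+0.3080+0.1800  ⇒  S_min = 6981/4000 m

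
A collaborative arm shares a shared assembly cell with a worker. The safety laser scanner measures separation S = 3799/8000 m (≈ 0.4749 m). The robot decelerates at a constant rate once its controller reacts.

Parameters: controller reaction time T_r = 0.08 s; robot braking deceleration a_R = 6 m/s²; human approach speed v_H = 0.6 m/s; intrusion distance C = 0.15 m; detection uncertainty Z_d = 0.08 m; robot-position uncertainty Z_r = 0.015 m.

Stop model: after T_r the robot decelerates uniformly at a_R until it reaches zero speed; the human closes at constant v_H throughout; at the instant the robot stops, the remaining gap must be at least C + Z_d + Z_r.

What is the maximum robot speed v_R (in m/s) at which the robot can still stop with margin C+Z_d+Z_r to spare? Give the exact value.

v_R_max = 3/4 m/s = 0.7500 m/s

collect terms ⇒ (1/12)·v_R² + (9/50)·v_R + (-291/1600) = 0
  disc = (9/50)² − 4·(1/12)·(-291/1600) = 3721/40000 ; √disc = 61/200
  v_R = (−(9/50) + 61/200) / (2·(1/12)) = 3/4 m/s
check:
braking lasts T_s = (3/4)/6 = 0.1250 s
reaction-phase robot travel = 0.7500·0.0800 = 0.0600 m
braking distance = 0.7500²/(2·6.0000) = 0.0469 m
person approaches 0.6000·(0.0800+0.1250) = 0.1230 m
C+Z_d+Z_r = 0.1500+0.0800+0.0150 = 0.2450 m
sum ≈ 0.0600+0.0469+0.1230+0.2450 ≈ 0.4749 m = S ✓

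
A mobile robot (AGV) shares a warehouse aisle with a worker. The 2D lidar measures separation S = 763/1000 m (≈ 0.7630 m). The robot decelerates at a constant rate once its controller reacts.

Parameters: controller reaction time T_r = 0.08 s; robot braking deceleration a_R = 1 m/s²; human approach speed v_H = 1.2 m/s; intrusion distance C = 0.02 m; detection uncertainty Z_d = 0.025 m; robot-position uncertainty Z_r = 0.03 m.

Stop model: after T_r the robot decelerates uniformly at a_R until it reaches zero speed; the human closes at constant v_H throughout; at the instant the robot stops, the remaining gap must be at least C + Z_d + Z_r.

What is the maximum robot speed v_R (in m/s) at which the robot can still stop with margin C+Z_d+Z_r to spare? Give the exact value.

v_R_max = 2/5 m/s = 0.4000 m/s

quadratic (1/2)·v² + (32/25)·v + (-74/125) = 0
  disc = (32/25)² − 4·(1/2)·(-74/125) = 1764/625 ; √disc = 42/25
  v_R = (−(32/25) + 42/25) / (2·(1/2)) = 2/5 m/s
check:
T_s = v_R/a_R = (2/5)/1 = 0.4000 s
robot in T_r: 0.4000·0.0800 = 0.0320 m
robot covers 0.4000·0.4000 − ½·1.0000·0.4000² = 0.0800 m while stopping
person approaches 1.2000·(0.0800+0.4000) = 0.5760 m
residual clearance needed = 0.0200+0.0250+0.0300 = 0.0750 m
sum ≈ 0.0320+0.0800+0.5760+0.0750 ≈ 0.7630 m = S ✓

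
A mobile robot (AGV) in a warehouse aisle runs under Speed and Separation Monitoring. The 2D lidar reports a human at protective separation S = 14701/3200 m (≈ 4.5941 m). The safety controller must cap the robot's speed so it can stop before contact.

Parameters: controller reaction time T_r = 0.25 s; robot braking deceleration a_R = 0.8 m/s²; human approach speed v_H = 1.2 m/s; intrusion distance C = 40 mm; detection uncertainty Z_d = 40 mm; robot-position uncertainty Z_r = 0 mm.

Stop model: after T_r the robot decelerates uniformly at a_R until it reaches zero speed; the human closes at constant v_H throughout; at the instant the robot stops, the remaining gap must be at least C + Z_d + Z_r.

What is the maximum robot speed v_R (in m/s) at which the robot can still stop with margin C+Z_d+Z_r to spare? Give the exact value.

collect terms ⇒ (5/8)·v_R² + (7/4)·v_R + (-2697/640) = 0
  disc = (7/4)² − 4·(5/8)·(-2697/640) = 3481/256 ; √disc = 59/16
  v_R = (−(7/4) + 59/16) / (2·(5/8)) = 31/20 m/s
check:
T_s = v_R/a_R = (31/20)/(4/5) = 1.9375 s
reaction-phase robot travel = 1.5500·0.2500 = 0.3875 m
braking distance = 1.5500²/(2·0.8000) = 1.5016 m
person approaches 1.2000·(0.2500+1.9375) = 2.6250 m
margins: 0.0400+0.0400+0.0000 = 0.0800 m
sum ≈ 0.3875+1.5016+2.6250+0.0800 ≈ 4.5941 m = S ✓

v_R_max = 31/20 m/s = 1.5500 m/s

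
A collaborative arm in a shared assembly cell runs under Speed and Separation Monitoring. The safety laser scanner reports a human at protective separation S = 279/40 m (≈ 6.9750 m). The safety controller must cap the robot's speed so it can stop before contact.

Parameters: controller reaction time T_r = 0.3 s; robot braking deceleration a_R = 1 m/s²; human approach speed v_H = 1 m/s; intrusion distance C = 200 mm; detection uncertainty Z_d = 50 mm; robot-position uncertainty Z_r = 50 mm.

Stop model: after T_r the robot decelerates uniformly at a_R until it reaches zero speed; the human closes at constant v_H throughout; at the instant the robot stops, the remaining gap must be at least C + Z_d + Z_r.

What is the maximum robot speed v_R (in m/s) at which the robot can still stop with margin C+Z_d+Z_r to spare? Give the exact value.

collect terms ⇒ (1/2)·v_R² + (13/10)·v_R + (-51/8) = 0
  disc = (13/10)² − 4·(1/2)·(-51/8) = 361/25 ; √disc = 19/5
  v_R = (−(13/10) + 19/5) / (2·(1/2)) = 5/2 m/s
check:
braking lasts T_s = (5/2)/1 = 2.5000 s
reaction-phase robot travel = 2.5000·0.3000 = 0.7500 m
robot covers 2.5000·2.5000 − ½·1.0000·2.5000² = 3.1250 m while stopping
human closes 1.0000·2.8000 = 2.8000 m
residual clearance needed = 0.2000+0.0500+0.0500 = 0.3000 m
sum ≈ 0.7500+3.1250+2.8000+0.3000 ≈ 6.9750 m = S ✓

v_R_max = 5/2 m/s = 2.5000 m/s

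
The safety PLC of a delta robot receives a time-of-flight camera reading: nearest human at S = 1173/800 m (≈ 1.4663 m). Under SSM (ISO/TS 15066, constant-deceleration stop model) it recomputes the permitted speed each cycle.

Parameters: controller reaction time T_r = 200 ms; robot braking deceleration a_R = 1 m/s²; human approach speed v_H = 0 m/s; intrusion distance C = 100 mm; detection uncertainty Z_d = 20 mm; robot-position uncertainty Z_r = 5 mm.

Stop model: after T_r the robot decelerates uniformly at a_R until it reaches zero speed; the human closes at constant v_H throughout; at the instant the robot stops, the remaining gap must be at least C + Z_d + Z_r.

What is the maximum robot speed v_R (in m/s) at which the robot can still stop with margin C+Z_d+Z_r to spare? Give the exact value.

v_R_max = 29/20 m/s = 1.4500 m/s

collect terms ⇒ (1/2)·v_R² + (1/5)·v_R + (-1073/800) = 0
  disc = (1/5)² − 4·(1/2)·(-1073/800) = 1089/400 ; √disc = 33/20
  v_R = (−(1/5) + 33/20) / (2·(1/2)) = 29/20 m/s
check:
T_s = v_R/a_R = (29/20)/1 = 1.4500 s
robot covers v_R·T_r = 1.4500·0.2000 = 0.2900 m before braking
braking distance = 1.4500²/(2·1.0000) = 1.0513 m
person approaches 0.0000·(0.2000+1.4500) = 0.0000 m
residual clearance needed = 0.1000+0.0200+0.0050 = 0.1250 m
sum ≈ 0.2900+1.0513+0.0000+0.1250 ≈ 1.4663 m = S ✓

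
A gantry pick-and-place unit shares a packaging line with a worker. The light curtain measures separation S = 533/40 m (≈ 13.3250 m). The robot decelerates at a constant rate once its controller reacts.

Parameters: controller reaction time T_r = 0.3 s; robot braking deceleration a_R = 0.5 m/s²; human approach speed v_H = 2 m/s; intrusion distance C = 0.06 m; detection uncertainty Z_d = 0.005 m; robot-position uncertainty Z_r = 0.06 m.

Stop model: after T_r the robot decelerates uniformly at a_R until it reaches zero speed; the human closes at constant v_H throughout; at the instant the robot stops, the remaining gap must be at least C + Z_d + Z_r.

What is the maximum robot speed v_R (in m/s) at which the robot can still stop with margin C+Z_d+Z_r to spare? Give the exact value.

quadratic (1)·v² + (43/10)·v + (-63/5) = 0
  disc = (43/10)² − 4·(1)·(-63/5) = 6889/100 ; √disc = 83/10
  v_R = (−(43/10) + 83/10) / (2·(1)) = 2 m/s
check:
braking lasts T_s = 2/(1/2) = 4.0000 s
robot covers v_R·T_r = 2.0000·0.3000 = 0.6000 m before braking
robot under decel: 2.0000²/(2·0.5000) = 4.0000 m
human closes 2.0000·4.3000 = 8.6000 m
margins: 0.0600+0.0050+0.0600 = 0.1250 m
sum ≈ 0.6000+4.0000+8.6000+0.1250 ≈ 13.3250 m = S ✓

v_R_max = 2 m/s = 2.0000 m/s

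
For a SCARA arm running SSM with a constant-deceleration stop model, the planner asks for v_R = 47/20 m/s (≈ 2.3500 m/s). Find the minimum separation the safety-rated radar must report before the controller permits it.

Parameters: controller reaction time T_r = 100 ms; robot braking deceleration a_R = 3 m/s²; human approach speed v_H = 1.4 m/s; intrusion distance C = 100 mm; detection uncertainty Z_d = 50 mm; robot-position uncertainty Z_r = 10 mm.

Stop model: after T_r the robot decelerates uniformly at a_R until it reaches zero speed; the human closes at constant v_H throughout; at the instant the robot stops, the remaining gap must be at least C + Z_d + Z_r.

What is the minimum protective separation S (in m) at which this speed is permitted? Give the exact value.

S_min = 245/96 m = 2.5521 m

T_s = v_R/a_R = (47/20)/3 = 0.7833 s
reaction-phase robot travel = 2.3500·0.1000 = 0.2350 m
braking distance = 2.3500²/(2·3.0000) = 0.9204 m
human over T_r+T_s: 1.4000·(0.1000+0.7833) = 1.2367 m
C+Z_d+Z_r = 0.1000+0.0500+0.0100 = 0.1600 m
S_min ≈ 0.2350+0.9204+1.2367+0.1600  ⇒  S_min = 245/96 m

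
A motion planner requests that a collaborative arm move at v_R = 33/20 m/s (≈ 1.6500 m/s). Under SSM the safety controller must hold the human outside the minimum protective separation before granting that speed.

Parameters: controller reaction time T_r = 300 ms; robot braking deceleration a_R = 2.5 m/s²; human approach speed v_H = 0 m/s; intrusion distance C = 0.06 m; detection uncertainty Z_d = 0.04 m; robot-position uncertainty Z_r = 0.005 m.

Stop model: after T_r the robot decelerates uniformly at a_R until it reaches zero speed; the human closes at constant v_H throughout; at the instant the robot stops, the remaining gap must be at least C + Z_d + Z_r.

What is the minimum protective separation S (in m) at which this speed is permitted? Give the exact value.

T_s = v_R/a_R = (33/20)/(5/2) = 0.6600 s
robot covers v_R·T_r = 1.6500·0.3000 = 0.4950 m before braking
robot covers 1.6500·0.6600 − ½·2.5000·0.6600² = 0.5445 m while stopping
human over T_r+T_s: 0.0000·(0.3000+0.6600) = 0.0000 m
margins: 0.0600+0.0400+0.0050 = 0.1050 m
S_min ≈ 0.4950+0.5445+0.0000+0.1050  ⇒  S_min = 2289/2000 m

S_min = 2289/2000 m = 1.1445 m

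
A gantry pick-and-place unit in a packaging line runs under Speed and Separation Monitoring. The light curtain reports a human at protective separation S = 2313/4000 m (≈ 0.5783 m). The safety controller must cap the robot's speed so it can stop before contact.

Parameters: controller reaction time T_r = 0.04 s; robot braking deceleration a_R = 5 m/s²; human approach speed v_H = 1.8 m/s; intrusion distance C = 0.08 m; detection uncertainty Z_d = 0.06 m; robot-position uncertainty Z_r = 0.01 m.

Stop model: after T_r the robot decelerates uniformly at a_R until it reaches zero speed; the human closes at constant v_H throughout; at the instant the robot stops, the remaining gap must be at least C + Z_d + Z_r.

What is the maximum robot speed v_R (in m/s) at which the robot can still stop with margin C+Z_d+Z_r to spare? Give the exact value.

quadratic (1/10)·v² + (2/5)·v + (-57/160) = 0
  disc = (2/5)² − 4·(1/10)·(-57/160) = 121/400 ; √disc = 11/20
  v_R = (−(2/5) + 11/20) / (2·(1/10)) = 3/4 m/s
check:
T_s = v_R/a_R = (3/4)/5 = 0.1500 s
robot in T_r: 0.7500·0.0400 = 0.0300 m
robot covers 0.7500·0.1500 − ½·5.0000·0.1500² = 0.0563 m while stopping
human closes 1.8000·0.1900 = 0.3420 m
residual clearance needed = 0.0800+0.0600+0.0100 = 0.1500 m
sum ≈ 0.0300+0.0563+0.3420+0.1500 ≈ 0.5783 m = S ✓

v_R_max = 3/4 m/s = 0.7500 m/s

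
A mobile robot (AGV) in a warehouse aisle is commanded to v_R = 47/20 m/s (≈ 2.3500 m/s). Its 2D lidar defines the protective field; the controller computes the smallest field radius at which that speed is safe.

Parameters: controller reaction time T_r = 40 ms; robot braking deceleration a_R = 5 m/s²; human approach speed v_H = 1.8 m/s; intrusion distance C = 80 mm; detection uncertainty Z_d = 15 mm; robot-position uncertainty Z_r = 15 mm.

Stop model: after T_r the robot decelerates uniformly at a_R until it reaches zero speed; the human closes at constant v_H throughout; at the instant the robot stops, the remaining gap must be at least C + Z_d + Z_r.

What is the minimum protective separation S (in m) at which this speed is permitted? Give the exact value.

S_min = 6697/4000 m = 1.6743 m

stop time T_s = (47/20)/5 = 0.4700 s
robot in T_r: 2.3500·0.0400 = 0.0940 m
robot covers 2.3500·0.4700 − ½·5.0000·0.4700² = 0.5523 m while stopping
person approaches 1.8000·(0.0400+0.4700) = 0.9180 m
C+Z_d+Z_r = 0.0800+0.0150+0.0150 = 0.1100 m
S_min ≈ 0.0940+0.5523+0.9180+0.1100  ⇒  S_min = 6697/4000 m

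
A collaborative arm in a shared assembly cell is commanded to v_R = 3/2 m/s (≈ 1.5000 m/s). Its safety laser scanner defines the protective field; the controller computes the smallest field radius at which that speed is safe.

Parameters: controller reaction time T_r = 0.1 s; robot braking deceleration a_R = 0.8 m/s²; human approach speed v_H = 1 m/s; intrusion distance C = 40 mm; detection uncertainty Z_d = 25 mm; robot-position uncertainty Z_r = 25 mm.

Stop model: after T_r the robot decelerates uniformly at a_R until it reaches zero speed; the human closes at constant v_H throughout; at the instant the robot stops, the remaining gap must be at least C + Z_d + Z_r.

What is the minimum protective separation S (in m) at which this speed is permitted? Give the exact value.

stop time T_s = (3/2)/(4/5) = 1.8750 s
robot in T_r: 1.5000·0.1000 = 0.1500 m
braking distance = 1.5000²/(2·0.8000) = 1.4062 m
person approaches 1.0000·(0.1000+1.8750) = 1.9750 m
margins: 0.0400+0.0250+0.0250 = 0.0900 m
S_min ≈ 0.1500+1.4062+1.9750+0.0900  ⇒  S_min = 2897/800 m

S_min = 2897/800 m = 3.6212 m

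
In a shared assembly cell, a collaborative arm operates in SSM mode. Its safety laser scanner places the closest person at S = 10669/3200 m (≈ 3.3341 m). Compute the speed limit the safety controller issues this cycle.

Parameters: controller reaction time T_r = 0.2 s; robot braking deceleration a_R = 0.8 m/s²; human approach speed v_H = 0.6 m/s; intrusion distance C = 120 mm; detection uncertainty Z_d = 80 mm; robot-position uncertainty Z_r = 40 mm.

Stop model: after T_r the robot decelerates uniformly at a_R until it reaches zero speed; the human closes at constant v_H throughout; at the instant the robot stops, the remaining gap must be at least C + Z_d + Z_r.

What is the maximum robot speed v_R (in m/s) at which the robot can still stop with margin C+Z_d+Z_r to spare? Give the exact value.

collect terms ⇒ (5/8)·v_R² + (19/20)·v_R + (-9517/3200) = 0
  disc = (19/20)² − 4·(5/8)·(-9517/3200) = 53361/6400 ; √disc = 231/80
  v_R = (−(19/20) + 231/80) / (2·(5/8)) = 31/20 m/s
check:
braking lasts T_s = (31/20)/(4/5) = 1.9375 s
robot covers v_R·T_r = 1.5500·0.2000 = 0.3100 m before braking
robot under decel: 1.5500²/(2·0.8000) = 1.5016 m
human closes 0.6000·2.1375 = 1.2825 m
margins: 0.1200+0.0800+0.0400 = 0.2400 m
sum ≈ 0.3100+1.5016+1.2825+0.2400 ≈ 3.3341 m = S ✓

v_R_max = 31/20 m/s = 1.5500 m/s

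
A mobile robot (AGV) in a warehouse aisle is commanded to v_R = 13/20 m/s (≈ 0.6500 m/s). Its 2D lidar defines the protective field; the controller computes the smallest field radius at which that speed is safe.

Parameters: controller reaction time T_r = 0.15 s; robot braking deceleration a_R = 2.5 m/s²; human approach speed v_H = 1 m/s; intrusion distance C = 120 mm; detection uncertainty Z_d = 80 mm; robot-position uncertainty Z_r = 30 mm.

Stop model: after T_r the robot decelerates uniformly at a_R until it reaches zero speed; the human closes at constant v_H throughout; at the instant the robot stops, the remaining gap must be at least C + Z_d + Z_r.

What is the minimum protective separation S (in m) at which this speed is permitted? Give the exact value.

S_min = 411/500 m = 0.8220 m

braking lasts T_s = (13/20)/(5/2) = 0.2600 s
reaction-phase robot travel = 0.6500·0.1500 = 0.0975 m
robot covers 0.6500·0.2600 − ½·2.5000·0.2600² = 0.0845 m while stopping
person approaches 1.0000·(0.1500+0.2600) = 0.4100 m
residual clearance needed = 0.1200+0.0800+0.0300 = 0.2300 m
S_min ≈ 0.0975+0.0845+0.4100+0.2300  ⇒  S_min = 411/500 m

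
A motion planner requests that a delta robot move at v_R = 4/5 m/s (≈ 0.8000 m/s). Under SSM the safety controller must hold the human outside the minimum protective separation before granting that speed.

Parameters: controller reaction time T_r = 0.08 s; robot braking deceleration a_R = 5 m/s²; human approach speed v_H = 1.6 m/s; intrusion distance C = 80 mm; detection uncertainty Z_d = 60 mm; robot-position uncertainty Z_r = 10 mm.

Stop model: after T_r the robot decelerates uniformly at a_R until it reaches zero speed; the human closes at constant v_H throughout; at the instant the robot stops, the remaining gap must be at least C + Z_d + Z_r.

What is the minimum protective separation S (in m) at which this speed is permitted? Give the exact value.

S_min = 331/500 m = 0.6620 m

braking lasts T_s = (4/5)/5 = 0.1600 s
reaction-phase robot travel = 0.8000·0.0800 = 0.0640 m
braking distance = 0.8000²/(2·5.0000) = 0.0640 m
person approaches 1.6000·(0.0800+0.1600) = 0.3840 m
residual clearance needed = 0.0800+0.0600+0.0100 = 0.1500 m
S_min ≈ 0.0640+0.0640+0.3840+0.1500  ⇒  S_min = 331/500 m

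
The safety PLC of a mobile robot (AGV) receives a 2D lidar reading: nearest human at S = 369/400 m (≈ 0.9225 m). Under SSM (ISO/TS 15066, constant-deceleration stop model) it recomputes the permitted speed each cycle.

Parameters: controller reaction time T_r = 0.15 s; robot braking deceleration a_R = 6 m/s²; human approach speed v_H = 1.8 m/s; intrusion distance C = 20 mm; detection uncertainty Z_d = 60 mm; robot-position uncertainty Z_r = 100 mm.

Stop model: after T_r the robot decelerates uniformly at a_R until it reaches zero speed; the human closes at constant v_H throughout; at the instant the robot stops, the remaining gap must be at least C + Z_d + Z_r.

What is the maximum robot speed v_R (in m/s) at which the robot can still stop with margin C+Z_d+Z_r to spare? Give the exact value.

v_R_max = 9/10 m/s = 0.9000 m/s

quadratic (1/12)·v² + (9/20)·v + (-189/400) = 0
  disc = (9/20)² − 4·(1/12)·(-189/400) = 9/25 ; √disc = 3/5
  v_R = (−(9/20) + 3/5) / (2·(1/12)) = 9/10 m/s
check:
T_s = v_R/a_R = (9/10)/6 = 0.1500 s
reaction-phase robot travel = 0.9000·0.1500 = 0.1350 m
braking distance = 0.9000²/(2·6.0000) = 0.0675 m
human over T_r+T_s: 1.8000·(0.1500+0.1500) = 0.5400 m
margins: 0.0200+0.0600+0.1000 = 0.1800 m
sum ≈ 0.1350+0.0675+0.5400+0.1800 ≈ 0.9225 m = S ✓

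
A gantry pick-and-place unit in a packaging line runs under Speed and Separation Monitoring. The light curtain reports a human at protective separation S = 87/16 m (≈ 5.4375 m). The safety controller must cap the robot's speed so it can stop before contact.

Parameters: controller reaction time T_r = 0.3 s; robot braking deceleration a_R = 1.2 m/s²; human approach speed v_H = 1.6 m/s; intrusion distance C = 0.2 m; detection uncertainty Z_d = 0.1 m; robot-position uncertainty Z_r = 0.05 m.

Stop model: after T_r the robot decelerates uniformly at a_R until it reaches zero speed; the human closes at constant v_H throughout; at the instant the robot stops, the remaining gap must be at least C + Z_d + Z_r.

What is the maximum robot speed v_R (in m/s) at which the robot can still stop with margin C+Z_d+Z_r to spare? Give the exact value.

v_R_max = 19/10 m/s = 1.9000 m/s

at the boundary: (5/12)·v² + (49/30)·v + (-1843/400) = 0
  disc = (49/30)² − 4·(5/12)·(-1843/400) = 37249/3600 ; √disc = 193/60
  v_R = (−(49/30) + 193/60) / (2·(5/12)) = 19/10 m/s
check:
T_s = v_R/a_R = (19/10)/(6/5) = 1.5833 s
reaction-phase robot travel = 1.9000·0.3000 = 0.5700 m
robot under decel: 1.9000²/(2·1.2000) = 1.5042 m
person approaches 1.6000·(0.3000+1.5833) = 3.0133 m
margins: 0.2000+0.1000+0.0500 = 0.3500 m
sum ≈ 0.5700+1.5042+3.0133+0.3500 ≈ 5.4375 m = S ✓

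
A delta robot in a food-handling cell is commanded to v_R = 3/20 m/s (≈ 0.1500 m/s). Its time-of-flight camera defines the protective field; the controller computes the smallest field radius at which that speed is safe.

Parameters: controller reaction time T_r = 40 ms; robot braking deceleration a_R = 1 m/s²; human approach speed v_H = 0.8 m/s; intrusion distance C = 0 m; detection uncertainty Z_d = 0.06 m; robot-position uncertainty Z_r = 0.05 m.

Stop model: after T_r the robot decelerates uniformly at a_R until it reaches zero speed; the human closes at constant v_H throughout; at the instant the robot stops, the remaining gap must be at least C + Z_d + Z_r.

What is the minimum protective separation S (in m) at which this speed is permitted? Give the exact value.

S_min = 1117/4000 m = 0.2792 m

braking lasts T_s = (3/20)/1 = 0.1500 s
reaction-phase robot travel = 0.1500·0.0400 = 0.0060 m
robot covers 0.1500·0.1500 − ½·1.0000·0.1500² = 0.0112 m while stopping
human closes 0.8000·0.1900 = 0.1520 m
margins: 0.0000+0.0600+0.0500 = 0.1100 m
S_min ≈ 0.0060+0.0112+0.1520+0.1100  ⇒  S_min = 1117/4000 m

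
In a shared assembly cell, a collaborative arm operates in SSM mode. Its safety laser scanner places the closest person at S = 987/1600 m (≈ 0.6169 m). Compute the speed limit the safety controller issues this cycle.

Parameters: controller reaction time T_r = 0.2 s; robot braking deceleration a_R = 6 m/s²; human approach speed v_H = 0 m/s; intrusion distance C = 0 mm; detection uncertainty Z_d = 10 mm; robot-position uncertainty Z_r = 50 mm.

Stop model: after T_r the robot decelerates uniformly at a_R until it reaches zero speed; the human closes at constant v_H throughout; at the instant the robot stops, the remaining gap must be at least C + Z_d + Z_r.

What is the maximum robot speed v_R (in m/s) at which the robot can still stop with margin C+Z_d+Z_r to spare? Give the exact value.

quadratic (1/12)·v² + (1/5)·v + (-891/1600) = 0
  disc = (1/5)² − 4·(1/12)·(-891/1600) = 361/1600 ; √disc = 19/40
  v_R = (−(1/5) + 19/40) / (2·(1/12)) = 33/20 m/s
check:
T_s = v_R/a_R = (33/20)/6 = 0.2750 s
robot in T_r: 1.6500·0.2000 = 0.3300 m
braking distance = 1.6500²/(2·6.0000) = 0.2269 m
person approaches 0.0000·(0.2000+0.2750) = 0.0000 m
residual clearance needed = 0.0000+0.0100+0.0500 = 0.0600 m
sum ≈ 0.3300+0.2269+0.0000+0.0600 ≈ 0.6169 m = S ✓

v_R_max = 33/20 m/s = 1.6500 m/s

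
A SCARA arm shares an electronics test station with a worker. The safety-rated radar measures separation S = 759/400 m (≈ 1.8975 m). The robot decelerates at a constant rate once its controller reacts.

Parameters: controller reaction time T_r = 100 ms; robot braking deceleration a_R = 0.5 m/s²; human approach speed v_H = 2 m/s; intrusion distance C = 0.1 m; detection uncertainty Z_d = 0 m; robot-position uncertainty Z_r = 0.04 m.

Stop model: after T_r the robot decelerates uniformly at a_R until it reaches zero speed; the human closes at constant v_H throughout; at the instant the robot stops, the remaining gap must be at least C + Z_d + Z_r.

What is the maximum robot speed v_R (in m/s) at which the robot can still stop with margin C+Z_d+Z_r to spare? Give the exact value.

v_R_max = 7/20 m/s = 0.3500 m/s

collect terms ⇒ (1)·v_R² + (41/10)·v_R + (-623/400) = 0
  disc = (41/10)² − 4·(1)·(-623/400) = 576/25 ; √disc = 24/5
  v_R = (−(41/10) + 24/5) / (2·(1)) = 7/20 m/s
check:
stop time T_s = (7/20)/(1/2) = 0.7000 s
robot covers v_R·T_r = 0.3500·0.1000 = 0.0350 m before braking
braking distance = 0.3500²/(2·0.5000) = 0.1225 m
human closes 2.0000·0.8000 = 1.6000 m
residual clearance needed = 0.1000+0.0000+0.0400 = 0.1400 m
sum ≈ 0.0350+0.1225+1.6000+0.1400 ≈ 1.8975 m = S ✓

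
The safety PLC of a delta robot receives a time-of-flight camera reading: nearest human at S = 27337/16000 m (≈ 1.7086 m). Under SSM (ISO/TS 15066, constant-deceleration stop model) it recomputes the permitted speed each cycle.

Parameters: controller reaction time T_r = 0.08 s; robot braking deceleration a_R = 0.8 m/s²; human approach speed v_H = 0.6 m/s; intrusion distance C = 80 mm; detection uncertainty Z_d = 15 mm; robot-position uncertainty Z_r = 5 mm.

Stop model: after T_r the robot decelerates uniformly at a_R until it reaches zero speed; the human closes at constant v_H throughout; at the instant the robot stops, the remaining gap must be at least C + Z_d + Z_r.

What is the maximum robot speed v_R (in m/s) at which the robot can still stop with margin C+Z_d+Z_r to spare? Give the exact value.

collect terms ⇒ (5/8)·v_R² + (83/100)·v_R + (-24969/16000) = 0
  disc = (83/100)² − 4·(5/8)·(-24969/16000) = 734449/160000 ; √disc = 857/400
  v_R = (−(83/100) + 857/400) / (2·(5/8)) = 21/20 m/s
check:
T_s = v_R/a_R = (21/20)/(4/5) = 1.3125 s
robot in T_r: 1.0500·0.0800 = 0.0840 m
robot under decel: 1.0500²/(2·0.8000) = 0.6891 m
person approaches 0.6000·(0.0800+1.3125) = 0.8355 m
margins: 0.0800+0.0150+0.0050 = 0.1000 m
sum ≈ 0.0840+0.6891+0.8355+0.1000 ≈ 1.7086 m = S ✓

v_R_max = 21/20 m/s = 1.0500 m/s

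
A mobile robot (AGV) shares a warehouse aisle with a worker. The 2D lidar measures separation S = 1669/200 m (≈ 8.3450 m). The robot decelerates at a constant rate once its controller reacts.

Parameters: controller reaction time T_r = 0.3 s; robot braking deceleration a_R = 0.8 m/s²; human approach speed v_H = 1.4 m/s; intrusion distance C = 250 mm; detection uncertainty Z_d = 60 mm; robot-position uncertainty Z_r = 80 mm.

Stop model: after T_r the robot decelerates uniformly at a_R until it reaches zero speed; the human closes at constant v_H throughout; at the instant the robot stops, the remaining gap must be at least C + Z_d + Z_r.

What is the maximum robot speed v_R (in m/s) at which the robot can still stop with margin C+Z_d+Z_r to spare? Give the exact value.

v_R_max = 11/5 m/s = 2.2000 m/s

collect terms ⇒ (5/8)·v_R² + (41/20)·v_R + (-1507/200) = 0
  disc = (41/20)² − 4·(5/8)·(-1507/200) = 576/25 ; √disc = 24/5
  v_R = (−(41/20) + 24/5) / (2·(5/8)) = 11/5 m/s
check:
stop time T_s = (11/5)/(4/5) = 2.7500 s
robot in T_r: 2.2000·0.3000 = 0.6600 m
braking distance = 2.2000²/(2·0.8000) = 3.0250 m
human closes 1.4000·3.0500 = 4.2700 m
margins: 0.2500+0.0600+0.0800 = 0.3900 m
sum ≈ 0.6600+3.0250+4.2700+0.3900 ≈ 8.3450 m = S ✓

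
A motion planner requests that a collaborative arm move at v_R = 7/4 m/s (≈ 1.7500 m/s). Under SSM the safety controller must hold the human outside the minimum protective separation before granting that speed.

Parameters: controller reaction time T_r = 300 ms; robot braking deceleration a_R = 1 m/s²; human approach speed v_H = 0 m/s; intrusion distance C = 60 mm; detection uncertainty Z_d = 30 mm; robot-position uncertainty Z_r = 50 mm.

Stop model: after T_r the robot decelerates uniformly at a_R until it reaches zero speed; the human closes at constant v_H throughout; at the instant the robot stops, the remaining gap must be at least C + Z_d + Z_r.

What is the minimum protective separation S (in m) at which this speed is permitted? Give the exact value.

T_s = v_R/a_R = (7/4)/1 = 1.7500 s
robot in T_r: 1.7500·0.3000 = 0.5250 m
braking distance = 1.7500²/(2·1.0000) = 1.5312 m
human over T_r+T_s: 0.0000·(0.3000+1.7500) = 0.0000 m
margins: 0.0600+0.0300+0.0500 = 0.1400 m
S_min ≈ 0.5250+1.5312+0.0000+0.1400  ⇒  S_min = 1757/800 m

S_min = 1757/800 m = 2.1963 m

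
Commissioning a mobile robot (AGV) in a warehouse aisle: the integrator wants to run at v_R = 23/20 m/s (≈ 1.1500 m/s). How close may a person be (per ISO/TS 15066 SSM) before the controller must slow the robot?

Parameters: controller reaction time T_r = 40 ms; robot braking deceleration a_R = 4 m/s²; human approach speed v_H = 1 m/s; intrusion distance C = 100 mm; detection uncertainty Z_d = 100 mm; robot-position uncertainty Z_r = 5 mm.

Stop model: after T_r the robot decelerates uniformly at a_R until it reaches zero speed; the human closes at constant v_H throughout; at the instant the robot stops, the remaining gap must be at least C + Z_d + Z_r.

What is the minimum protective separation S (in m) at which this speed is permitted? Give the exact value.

stop time T_s = (23/20)/4 = 0.2875 s
reaction-phase robot travel = 1.1500·0.0400 = 0.0460 m
robot under decel: 1.1500²/(2·4.0000) = 0.1653 m
human closes 1.0000·0.3275 = 0.3275 m
C+Z_d+Z_r = 0.1000+0.1000+0.0050 = 0.2050 m
S_min ≈ 0.0460+0.1653+0.3275+0.2050  ⇒  S_min = 11901/16000 m

S_min = 11901/16000 m = 0.7438 m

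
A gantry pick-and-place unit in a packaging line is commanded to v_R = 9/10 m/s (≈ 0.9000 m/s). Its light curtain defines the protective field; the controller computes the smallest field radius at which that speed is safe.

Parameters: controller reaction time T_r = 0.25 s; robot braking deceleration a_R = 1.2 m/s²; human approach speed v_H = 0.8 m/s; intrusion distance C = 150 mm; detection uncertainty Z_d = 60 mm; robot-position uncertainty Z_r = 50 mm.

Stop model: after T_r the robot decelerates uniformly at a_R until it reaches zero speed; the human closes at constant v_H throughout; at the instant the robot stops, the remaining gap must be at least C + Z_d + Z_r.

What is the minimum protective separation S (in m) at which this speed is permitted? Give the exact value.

stop time T_s = (9/10)/(6/5) = 0.7500 s
robot in T_r: 0.9000·0.2500 = 0.2250 m
robot covers 0.9000·0.7500 − ½·1.2000·0.7500² = 0.3375 m while stopping
human closes 0.8000·1.0000 = 0.8000 m
C+Z_d+Z_r = 0.1500+0.0600+0.0500 = 0.2600 m
S_min ≈ 0.2250+0.3375+0.8000+0.2600  ⇒  S_min = 649/400 m

S_min = 649/400 m = 1.6225 m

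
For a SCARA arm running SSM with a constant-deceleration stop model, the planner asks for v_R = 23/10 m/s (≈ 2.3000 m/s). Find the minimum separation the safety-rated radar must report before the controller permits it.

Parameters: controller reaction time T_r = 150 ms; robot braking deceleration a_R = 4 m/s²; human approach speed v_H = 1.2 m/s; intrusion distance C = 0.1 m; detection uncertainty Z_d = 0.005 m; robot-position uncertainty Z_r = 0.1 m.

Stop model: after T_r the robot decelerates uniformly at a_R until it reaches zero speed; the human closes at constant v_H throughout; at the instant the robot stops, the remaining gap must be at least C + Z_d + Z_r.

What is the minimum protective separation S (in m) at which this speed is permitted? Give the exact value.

S_min = 333/160 m = 2.0812 m

stop time T_s = (23/10)/4 = 0.5750 s
reaction-phase robot travel = 2.3000·0.1500 = 0.3450 m
robot covers 2.3000·0.5750 − ½·4.0000·0.5750² = 0.6613 m while stopping
person approaches 1.2000·(0.1500+0.5750) = 0.8700 m
residual clearance needed = 0.1000+0.0050+0.1000 = 0.2050 m
S_min ≈ 0.3450+0.6613+0.8700+0.2050  ⇒  S_min = 333/160 m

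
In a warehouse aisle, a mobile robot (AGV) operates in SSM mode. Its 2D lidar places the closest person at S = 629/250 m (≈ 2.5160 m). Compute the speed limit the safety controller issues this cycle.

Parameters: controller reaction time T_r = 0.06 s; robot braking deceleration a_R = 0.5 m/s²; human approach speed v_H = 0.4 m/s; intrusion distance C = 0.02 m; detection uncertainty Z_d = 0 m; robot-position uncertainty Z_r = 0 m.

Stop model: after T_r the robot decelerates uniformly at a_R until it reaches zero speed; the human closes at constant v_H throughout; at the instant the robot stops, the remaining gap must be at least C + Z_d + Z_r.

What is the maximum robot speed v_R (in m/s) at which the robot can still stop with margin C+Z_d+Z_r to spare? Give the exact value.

v_R_max = 6/5 m/s = 1.2000 m/s

quadratic (1)·v² + (43/50)·v + (-309/125) = 0
  disc = (43/50)² − 4·(1)·(-309/125) = 26569/2500 ; √disc = 163/50
  v_R = (−(43/50) + 163/50) / (2·(1)) = 6/5 m/s
check:
braking lasts T_s = (6/5)/(1/2) = 2.4000 s
robot covers v_R·T_r = 1.2000·0.0600 = 0.0720 m before braking
robot under decel: 1.2000²/(2·0.5000) = 1.4400 m
person approaches 0.4000·(0.0600+2.4000) = 0.9840 m
C+Z_d+Z_r = 0.0200+0.0000+0.0000 = 0.0200 m
sum ≈ 0.0720+1.4400+0.9840+0.0200 ≈ 2.5160 m = S ✓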